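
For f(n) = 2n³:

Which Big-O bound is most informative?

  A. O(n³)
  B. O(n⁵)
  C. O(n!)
A

f(n) = 2n³ is O(n³).
All listed options are valid Big-O bounds (upper bounds),
but O(n³) is the tightest (smallest valid bound).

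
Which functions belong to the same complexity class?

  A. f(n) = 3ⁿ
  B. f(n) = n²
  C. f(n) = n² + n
B and C

Examining each function:
  A. 3ⁿ is O(3ⁿ)
  B. n² is O(n²)
  C. n² + n is O(n²)

Functions B and C both have the same complexity class.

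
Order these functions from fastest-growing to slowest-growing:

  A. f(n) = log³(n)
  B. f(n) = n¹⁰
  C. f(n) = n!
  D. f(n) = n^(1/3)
C > B > D > A

Comparing growth rates:
C = n! is O(n!)
B = n¹⁰ is O(n¹⁰)
D = n^(1/3) is O(n^(1/3))
A = log³(n) is O(log³ n)

Therefore, the order from fastest to slowest is: C > B > D > A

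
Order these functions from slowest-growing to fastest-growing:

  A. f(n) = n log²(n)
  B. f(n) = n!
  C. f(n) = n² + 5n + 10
A < C < B

Comparing growth rates:
A = n log²(n) is O(n log² n)
C = n² + 5n + 10 is O(n²)
B = n! is O(n!)

Therefore, the order from slowest to fastest is: A < C < B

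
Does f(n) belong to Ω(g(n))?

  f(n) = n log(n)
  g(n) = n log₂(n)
True

f(n) = n log(n) and g(n) = n log₂(n) are both O(n log n).
Big-Ω permits equal growth rates (f ≥ c·g for some c > 0), so f(n) = Ω(g(n)) is true.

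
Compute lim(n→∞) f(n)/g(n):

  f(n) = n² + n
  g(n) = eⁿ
0

Since n² + n (O(n²)) grows slower than eⁿ (O(eⁿ)),
the ratio f(n)/g(n) → 0 as n → ∞.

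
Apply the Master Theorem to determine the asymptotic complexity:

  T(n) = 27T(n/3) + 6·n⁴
Θ(n⁴)

Master Theorem: a = 27, b = 3, f(n) = 6·n⁴.
Compute the critical exponent d = log₃(27) = 3.
Compare f(n) = Θ(n⁴) against n^d:
  k = 4 > d = 3, so f(n) = Ω(n^(d+ε)) — Case 3.
  Regularity: a·(n/b)^4/n^4 = a/b^4 = 27/81 < 1 ✓.
  The top-level work dominates: T(n) = Θ(f(n)) = Θ(n⁴).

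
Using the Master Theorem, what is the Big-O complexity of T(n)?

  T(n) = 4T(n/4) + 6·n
Θ(n log n)

Master Theorem: a = 4, b = 4, f(n) = 6·n.
Compute the critical exponent d = log₄(4) = 1.
Compare f(n) = Θ(n) against n^d:
  k = 1 = d, so f(n) = Θ(n^d) — Case 2.
  Work is balanced across levels: T(n) = Θ(n^d log n) = Θ(n log n).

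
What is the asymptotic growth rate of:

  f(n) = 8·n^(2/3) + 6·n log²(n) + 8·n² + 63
Θ(n²)

Order the terms by growth rate: 63 ≺ 8·n^(2/3) ≺ 6·n log²(n) ≺ 8·n².
The fastest-growing term 8·n² dominates as n → ∞; dropping its constant factor gives Θ(n²).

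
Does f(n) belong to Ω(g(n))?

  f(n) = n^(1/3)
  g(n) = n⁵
False

f(n) = n^(1/3) is O(n^(1/3)), and g(n) = n⁵ is O(n⁵).
Since O(n^(1/3)) grows slower than O(n⁵), f(n) = Ω(g(n)) is false.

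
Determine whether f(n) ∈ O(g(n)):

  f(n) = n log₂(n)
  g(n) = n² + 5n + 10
True

f(n) = n log₂(n) is O(n log n), and g(n) = n² + 5n + 10 is O(n²).
Since O(n log n) ⊆ O(n²) (f grows no faster than g), f(n) = O(g(n)) is true.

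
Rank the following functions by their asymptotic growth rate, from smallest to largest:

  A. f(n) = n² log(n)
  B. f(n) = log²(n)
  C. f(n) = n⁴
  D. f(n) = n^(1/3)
B < D < A < C

Comparing growth rates:
B = log²(n) is O(log² n)
D = n^(1/3) is O(n^(1/3))
A = n² log(n) is O(n² log n)
C = n⁴ is O(n⁴)

Therefore, the order from slowest to fastest is: B < D < A < C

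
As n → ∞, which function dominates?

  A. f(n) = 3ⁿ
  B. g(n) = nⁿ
B

f(n) = 3ⁿ is O(3ⁿ), while g(n) = nⁿ is O(nⁿ).
Since O(nⁿ) grows faster than O(3ⁿ), g(n) dominates.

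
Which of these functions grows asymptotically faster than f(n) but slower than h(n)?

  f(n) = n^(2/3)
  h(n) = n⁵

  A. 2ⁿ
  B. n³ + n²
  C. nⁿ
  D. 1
B

We need g(n) with n^(2/3) = o(g(n)) and g(n) = o(n⁵), i.e. O(n^(2/3)) ≺ g ≺ O(n⁵).
Check each option:
  A. 2ⁿ — O(2ⁿ) does not grow strictly slower than h(n)
  B. n³ + n² — O(n³) is strictly between O(n^(2/3)) and O(n⁵) ✓
  C. nⁿ — O(nⁿ) does not grow strictly slower than h(n)
  D. 1 — O(1) does not grow strictly faster than f(n)

Only option B (n³ + n²) lies strictly between.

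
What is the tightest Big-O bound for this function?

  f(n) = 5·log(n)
O(log n)

The dominant term in 5·log(n) is 5·log(n), which is Θ(log n).
Constants are absorbed, so the tightest bound is O(log n).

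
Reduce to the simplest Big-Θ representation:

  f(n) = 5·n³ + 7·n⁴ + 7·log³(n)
Θ(n⁴)

Order the terms by growth rate: 7·log³(n) ≺ 5·n³ ≺ 7·n⁴.
The fastest-growing term 7·n⁴ dominates as n → ∞; dropping its constant factor gives Θ(n⁴).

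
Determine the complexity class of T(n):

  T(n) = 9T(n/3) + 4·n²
Θ(n² log n)

Master Theorem: a = 9, b = 3, f(n) = 4·n².
Compute the critical exponent d = log₃(9) = 2.
Compare f(n) = Θ(n²) against n^d:
  k = 2 = d, so f(n) = Θ(n^d) — Case 2.
  Work is balanced across levels: T(n) = Θ(n^d log n) = Θ(n² log n).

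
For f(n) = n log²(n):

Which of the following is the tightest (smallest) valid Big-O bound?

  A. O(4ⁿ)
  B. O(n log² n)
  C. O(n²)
B

f(n) = n log²(n) is O(n log² n).
All listed options are valid Big-O bounds (upper bounds),
but O(n log² n) is the tightest (smallest valid bound).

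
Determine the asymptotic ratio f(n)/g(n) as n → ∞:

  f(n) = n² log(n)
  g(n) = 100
∞

Since n² log(n) (O(n² log n)) grows faster than 100 (O(1)),
the ratio f(n)/g(n) → ∞ as n → ∞.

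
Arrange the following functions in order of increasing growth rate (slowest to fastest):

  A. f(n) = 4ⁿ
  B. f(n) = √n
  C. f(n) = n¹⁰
B < C < A

Comparing growth rates:
B = √n is O(√n)
C = n¹⁰ is O(n¹⁰)
A = 4ⁿ is O(4ⁿ)

Therefore, the order from slowest to fastest is: B < C < A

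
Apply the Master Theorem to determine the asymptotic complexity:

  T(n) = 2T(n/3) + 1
Θ(n^log₃(2))

Master Theorem: a = 2, b = 3, f(n) = 1.
Compute the critical exponent d = log₃(2) = 0.631.
Compare f(n) = Θ(1) against n^d:
  k = 0 < d = 0.631, so f(n) = O(n^(d-ε)) — Case 1.
  The recursion cost dominates: T(n) = Θ(n^d) = Θ(n^log₃(2)).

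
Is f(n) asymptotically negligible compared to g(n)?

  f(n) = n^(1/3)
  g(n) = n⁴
True

f(n) = n^(1/3) is O(n^(1/3)), and g(n) = n⁴ is O(n⁴).
Since O(n^(1/3)) grows strictly slower than O(n⁴), f(n) = o(g(n)) is true.
This means lim(n→∞) f(n)/g(n) = 0.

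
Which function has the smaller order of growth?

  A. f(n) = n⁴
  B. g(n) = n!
A

f(n) = n⁴ is O(n⁴), while g(n) = n! is O(n!).
Since O(n⁴) grows slower than O(n!), f(n) is dominated.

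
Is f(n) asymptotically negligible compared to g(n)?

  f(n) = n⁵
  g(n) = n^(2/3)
False

f(n) = n⁵ is O(n⁵), and g(n) = n^(2/3) is O(n^(2/3)).
Since O(n⁵) grows faster than or equal to O(n^(2/3)), f(n) = o(g(n)) is false.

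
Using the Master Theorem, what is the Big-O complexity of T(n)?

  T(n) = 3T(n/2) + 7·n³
Θ(n³)

Master Theorem: a = 3, b = 2, f(n) = 7·n³.
Compute the critical exponent d = log₂(3) = 1.585.
Compare f(n) = Θ(n³) against n^d:
  k = 3 > d = 1.585, so f(n) = Ω(n^(d+ε)) — Case 3.
  Regularity: a·(n/b)^3/n^3 = a/b^3 = 3/8 < 1 ✓.
  The top-level work dominates: T(n) = Θ(f(n)) = Θ(n³).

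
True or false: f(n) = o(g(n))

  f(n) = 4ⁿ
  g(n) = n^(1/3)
False

f(n) = 4ⁿ is O(4ⁿ), and g(n) = n^(1/3) is O(n^(1/3)).
Since O(4ⁿ) grows faster than or equal to O(n^(1/3)), f(n) = o(g(n)) is false.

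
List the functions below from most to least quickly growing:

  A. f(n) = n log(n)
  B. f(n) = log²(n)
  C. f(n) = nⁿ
C > A > B

Comparing growth rates:
C = nⁿ is O(nⁿ)
A = n log(n) is O(n log n)
B = log²(n) is O(log² n)

Therefore, the order from fastest to slowest is: C > A > B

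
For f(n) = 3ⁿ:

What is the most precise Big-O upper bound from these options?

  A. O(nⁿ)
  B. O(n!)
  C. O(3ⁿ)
C

f(n) = 3ⁿ is O(3ⁿ).
All listed options are valid Big-O bounds (upper bounds),
but O(3ⁿ) is the tightest (smallest valid bound).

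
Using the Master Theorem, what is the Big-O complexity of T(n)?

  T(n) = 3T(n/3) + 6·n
Θ(n log n)

Master Theorem: a = 3, b = 3, f(n) = 6·n.
Compute the critical exponent d = log₃(3) = 1.
Compare f(n) = Θ(n) against n^d:
  k = 1 = d, so f(n) = Θ(n^d) — Case 2.
  Work is balanced across levels: T(n) = Θ(n^d log n) = Θ(n log n).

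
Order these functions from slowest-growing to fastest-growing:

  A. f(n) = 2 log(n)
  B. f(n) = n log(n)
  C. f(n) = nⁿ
A < B < C

Comparing growth rates:
A = 2 log(n) is O(log n)
B = n log(n) is O(n log n)
C = nⁿ is O(nⁿ)

Therefore, the order from slowest to fastest is: A < B < C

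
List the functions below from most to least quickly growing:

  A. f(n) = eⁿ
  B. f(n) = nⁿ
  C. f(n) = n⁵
B > A > C

Comparing growth rates:
B = nⁿ is O(nⁿ)
A = eⁿ is O(eⁿ)
C = n⁵ is O(n⁵)

Therefore, the order from fastest to slowest is: B > A > C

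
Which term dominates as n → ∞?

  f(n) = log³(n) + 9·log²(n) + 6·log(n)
log³(n)

Looking at each term:
  - log³(n) is O(log³ n)
  - 9·log²(n) is O(log² n)
  - 6·log(n) is O(log n)

The term log³(n) (O(log³ n)) grows fastest and dominates all others.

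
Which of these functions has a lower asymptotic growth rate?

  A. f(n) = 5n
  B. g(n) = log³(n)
B

f(n) = 5n is O(n), while g(n) = log³(n) is O(log³ n).
Since O(log³ n) grows slower than O(n), g(n) is dominated.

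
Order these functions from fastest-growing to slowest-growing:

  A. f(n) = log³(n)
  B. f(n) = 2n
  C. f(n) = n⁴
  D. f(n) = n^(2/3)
C > B > D > A

Comparing growth rates:
C = n⁴ is O(n⁴)
B = 2n is O(n)
D = n^(2/3) is O(n^(2/3))
A = log³(n) is O(log³ n)

Therefore, the order from fastest to slowest is: C > B > D > A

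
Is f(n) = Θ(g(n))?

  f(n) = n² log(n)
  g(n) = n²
False

f(n) = n² log(n) is O(n² log n), and g(n) = n² is O(n²).
Since they have different growth rates, f(n) = Θ(g(n)) is false.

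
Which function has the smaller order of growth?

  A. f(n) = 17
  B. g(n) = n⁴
A

f(n) = 17 is O(1), while g(n) = n⁴ is O(n⁴).
Since O(1) grows slower than O(n⁴), f(n) is dominated.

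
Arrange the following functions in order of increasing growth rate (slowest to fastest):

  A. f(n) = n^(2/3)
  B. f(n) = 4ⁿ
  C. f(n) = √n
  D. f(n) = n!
C < A < B < D

Comparing growth rates:
C = √n is O(√n)
A = n^(2/3) is O(n^(2/3))
B = 4ⁿ is O(4ⁿ)
D = n! is O(n!)

Therefore, the order from slowest to fastest is: C < A < B < D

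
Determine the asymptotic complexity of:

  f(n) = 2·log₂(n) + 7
O(log n)

The dominant term in 2·log₂(n) + 7 is 2·log₂(n), which is Θ(log n).
Lower-order terms (7) are asymptotically negligible.
Constants are absorbed, so the tightest bound is O(log n).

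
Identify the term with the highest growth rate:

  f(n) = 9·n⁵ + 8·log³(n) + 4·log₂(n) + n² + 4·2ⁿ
4·2ⁿ

Looking at each term:
  - 9·n⁵ is O(n⁵)
  - 8·log³(n) is O(log³ n)
  - 4·log₂(n) is O(log n)
  - n² is O(n²)
  - 4·2ⁿ is O(2ⁿ)

The term 4·2ⁿ (O(2ⁿ)) grows fastest and dominates all others.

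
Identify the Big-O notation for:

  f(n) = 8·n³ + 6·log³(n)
O(n³)

The dominant term in 8·n³ + 6·log³(n) is 8·n³, which is Θ(n³).
Lower-order terms (6·log³(n)) are asymptotically negligible.
Constants are absorbed, so the tightest bound is O(n³).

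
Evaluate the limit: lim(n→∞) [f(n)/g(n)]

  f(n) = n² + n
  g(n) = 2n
∞

Since n² + n (O(n²)) grows faster than 2n (O(n)),
the ratio f(n)/g(n) → ∞ as n → ∞.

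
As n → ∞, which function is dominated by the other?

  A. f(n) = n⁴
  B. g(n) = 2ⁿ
A

f(n) = n⁴ is O(n⁴), while g(n) = 2ⁿ is O(2ⁿ).
Since O(n⁴) grows slower than O(2ⁿ), f(n) is dominated.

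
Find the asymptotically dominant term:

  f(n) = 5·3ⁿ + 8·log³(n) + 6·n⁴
5·3ⁿ

Looking at each term:
  - 5·3ⁿ is O(3ⁿ)
  - 8·log³(n) is O(log³ n)
  - 6·n⁴ is O(n⁴)

The term 5·3ⁿ (O(3ⁿ)) grows fastest and dominates all others.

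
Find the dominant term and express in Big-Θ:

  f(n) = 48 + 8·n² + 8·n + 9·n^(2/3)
Θ(n²)

Order the terms by growth rate: 48 ≺ 9·n^(2/3) ≺ 8·n ≺ 8·n².
The fastest-growing term 8·n² dominates as n → ∞; dropping its constant factor gives Θ(n²).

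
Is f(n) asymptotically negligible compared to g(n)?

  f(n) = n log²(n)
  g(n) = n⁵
True

f(n) = n log²(n) is O(n log² n), and g(n) = n⁵ is O(n⁵).
Since O(n log² n) grows strictly slower than O(n⁵), f(n) = o(g(n)) is true.
This means lim(n→∞) f(n)/g(n) = 0.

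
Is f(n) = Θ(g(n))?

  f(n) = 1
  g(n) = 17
True

f(n) = 1 and g(n) = 17 are both O(1).
Since they have the same asymptotic growth rate, f(n) = Θ(g(n)) is true.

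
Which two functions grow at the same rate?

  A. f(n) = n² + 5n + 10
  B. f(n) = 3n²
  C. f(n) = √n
A and B

Examining each function:
  A. n² + 5n + 10 is O(n²)
  B. 3n² is O(n²)
  C. √n is O(√n)

Functions A and B both have the same complexity class.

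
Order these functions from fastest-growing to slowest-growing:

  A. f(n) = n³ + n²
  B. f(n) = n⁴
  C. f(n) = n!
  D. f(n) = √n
C > B > A > D

Comparing growth rates:
C = n! is O(n!)
B = n⁴ is O(n⁴)
A = n³ + n² is O(n³)
D = √n is O(√n)

Therefore, the order from fastest to slowest is: C > B > A > D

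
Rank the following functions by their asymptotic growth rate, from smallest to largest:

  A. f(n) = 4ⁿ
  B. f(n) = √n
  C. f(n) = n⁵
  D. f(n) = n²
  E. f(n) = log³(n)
E < B < D < C < A

Comparing growth rates:
E = log³(n) is O(log³ n)
B = √n is O(√n)
D = n² is O(n²)
C = n⁵ is O(n⁵)
A = 4ⁿ is O(4ⁿ)

Therefore, the order from slowest to fastest is: E < B < D < C < A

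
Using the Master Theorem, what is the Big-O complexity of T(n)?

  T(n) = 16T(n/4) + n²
Θ(n² log n)

Master Theorem: a = 16, b = 4, f(n) = n².
Compute the critical exponent d = log₄(16) = 2.
Compare f(n) = Θ(n²) against n^d:
  k = 2 = d, so f(n) = Θ(n^d) — Case 2.
  Work is balanced across levels: T(n) = Θ(n^d log n) = Θ(n² log n).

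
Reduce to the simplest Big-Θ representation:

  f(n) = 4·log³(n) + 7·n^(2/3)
Θ(n^(2/3))

Order the terms by growth rate: 4·log³(n) ≺ 7·n^(2/3).
The fastest-growing term 7·n^(2/3) dominates as n → ∞; dropping its constant factor gives Θ(n^(2/3)).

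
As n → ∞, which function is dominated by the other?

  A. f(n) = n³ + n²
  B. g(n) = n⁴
A

f(n) = n³ + n² is O(n³), while g(n) = n⁴ is O(n⁴).
Since O(n³) grows slower than O(n⁴), f(n) is dominated.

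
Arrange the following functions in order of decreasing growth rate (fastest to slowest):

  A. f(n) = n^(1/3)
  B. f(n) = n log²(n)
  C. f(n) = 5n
B > C > A

Comparing growth rates:
B = n log²(n) is O(n log² n)
C = 5n is O(n)
A = n^(1/3) is O(n^(1/3))

Therefore, the order from fastest to slowest is: B > C > A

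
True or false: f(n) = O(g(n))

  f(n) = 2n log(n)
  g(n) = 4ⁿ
True

f(n) = 2n log(n) is O(n log n), and g(n) = 4ⁿ is O(4ⁿ).
Since O(n log n) ⊆ O(4ⁿ) (f grows no faster than g), f(n) = O(g(n)) is true.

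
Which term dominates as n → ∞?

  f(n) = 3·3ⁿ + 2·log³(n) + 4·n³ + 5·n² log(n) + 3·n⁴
3·3ⁿ

Looking at each term:
  - 3·3ⁿ is O(3ⁿ)
  - 2·log³(n) is O(log³ n)
  - 4·n³ is O(n³)
  - 5·n² log(n) is O(n² log n)
  - 3·n⁴ is O(n⁴)

The term 3·3ⁿ (O(3ⁿ)) grows fastest and dominates all others.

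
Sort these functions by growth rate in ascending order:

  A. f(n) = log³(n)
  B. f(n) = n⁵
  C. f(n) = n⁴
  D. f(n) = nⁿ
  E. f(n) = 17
E < A < C < B < D

Comparing growth rates:
E = 17 is O(1)
A = log³(n) is O(log³ n)
C = n⁴ is O(n⁴)
B = n⁵ is O(n⁵)
D = nⁿ is O(nⁿ)

Therefore, the order from slowest to fastest is: E < A < C < B < D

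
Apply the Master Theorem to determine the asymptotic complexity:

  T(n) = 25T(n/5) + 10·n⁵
Θ(n⁵)

Master Theorem: a = 25, b = 5, f(n) = 10·n⁵.
Compute the critical exponent d = log₅(25) = 2.
Compare f(n) = Θ(n⁵) against n^d:
  k = 5 > d = 2, so f(n) = Ω(n^(d+ε)) — Case 3.
  Regularity: a·(n/b)^5/n^5 = a/b^5 = 25/3125 < 1 ✓.
  The top-level work dominates: T(n) = Θ(f(n)) = Θ(n⁵).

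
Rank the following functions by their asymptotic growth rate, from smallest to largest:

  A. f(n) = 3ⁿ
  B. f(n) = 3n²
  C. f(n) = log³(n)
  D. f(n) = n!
C < B < A < D

Comparing growth rates:
C = log³(n) is O(log³ n)
B = 3n² is O(n²)
A = 3ⁿ is O(3ⁿ)
D = n! is O(n!)

Therefore, the order from slowest to fastest is: C < B < A < D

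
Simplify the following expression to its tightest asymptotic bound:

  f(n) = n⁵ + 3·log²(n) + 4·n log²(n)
Θ(n⁵)

Order the terms by growth rate: 3·log²(n) ≺ 4·n log²(n) ≺ n⁵.
The fastest-growing term n⁵ dominates as n → ∞; dropping its constant factor gives Θ(n⁵).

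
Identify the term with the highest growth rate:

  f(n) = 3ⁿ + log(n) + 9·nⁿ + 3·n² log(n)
9·nⁿ

Looking at each term:
  - 3ⁿ is O(3ⁿ)
  - log(n) is O(log n)
  - 9·nⁿ is O(nⁿ)
  - 3·n² log(n) is O(n² log n)

The term 9·nⁿ (O(nⁿ)) grows fastest and dominates all others.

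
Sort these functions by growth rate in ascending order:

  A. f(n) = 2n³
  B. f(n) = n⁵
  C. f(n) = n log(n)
C < A < B

Comparing growth rates:
C = n log(n) is O(n log n)
A = 2n³ is O(n³)
B = n⁵ is O(n⁵)

Therefore, the order from slowest to fastest is: C < A < B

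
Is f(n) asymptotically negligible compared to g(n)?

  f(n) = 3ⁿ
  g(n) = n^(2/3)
False

f(n) = 3ⁿ is O(3ⁿ), and g(n) = n^(2/3) is O(n^(2/3)).
Since O(3ⁿ) grows faster than or equal to O(n^(2/3)), f(n) = o(g(n)) is false.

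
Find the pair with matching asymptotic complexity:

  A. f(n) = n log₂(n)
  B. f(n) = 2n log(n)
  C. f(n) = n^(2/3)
A and B

Examining each function:
  A. n log₂(n) is O(n log n)
  B. 2n log(n) is O(n log n)
  C. n^(2/3) is O(n^(2/3))

Functions A and B both have the same complexity class.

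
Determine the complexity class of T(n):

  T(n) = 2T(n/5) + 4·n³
Θ(n³)

Master Theorem: a = 2, b = 5, f(n) = 4·n³.
Compute the critical exponent d = log₅(2) = 0.431.
Compare f(n) = Θ(n³) against n^d:
  k = 3 > d = 0.431, so f(n) = Ω(n^(d+ε)) — Case 3.
  Regularity: a·(n/b)^3/n^3 = a/b^3 = 2/125 < 1 ✓.
  The top-level work dominates: T(n) = Θ(f(n)) = Θ(n³).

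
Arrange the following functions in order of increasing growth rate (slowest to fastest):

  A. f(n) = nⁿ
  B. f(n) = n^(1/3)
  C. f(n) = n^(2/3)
B < C < A

Comparing growth rates:
B = n^(1/3) is O(n^(1/3))
C = n^(2/3) is O(n^(2/3))
A = nⁿ is O(nⁿ)

Therefore, the order from slowest to fastest is: B < C < A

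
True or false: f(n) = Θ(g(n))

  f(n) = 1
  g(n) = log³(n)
False

f(n) = 1 is O(1), and g(n) = log³(n) is O(log³ n).
Since they have different growth rates, f(n) = Θ(g(n)) is false.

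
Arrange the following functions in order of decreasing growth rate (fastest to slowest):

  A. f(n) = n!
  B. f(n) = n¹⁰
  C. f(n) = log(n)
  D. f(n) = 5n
A > B > D > C

Comparing growth rates:
A = n! is O(n!)
B = n¹⁰ is O(n¹⁰)
D = 5n is O(n)
C = log(n) is O(log n)

Therefore, the order from fastest to slowest is: A > B > D > C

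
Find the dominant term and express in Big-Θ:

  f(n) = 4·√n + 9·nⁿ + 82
Θ(nⁿ)

Order the terms by growth rate: 82 ≺ 4·√n ≺ 9·nⁿ.
The fastest-growing term 9·nⁿ dominates as n → ∞; dropping its constant factor gives Θ(nⁿ).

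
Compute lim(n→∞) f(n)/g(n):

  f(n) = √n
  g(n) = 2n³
0

Since √n (O(√n)) grows slower than 2n³ (O(n³)),
the ratio f(n)/g(n) → 0 as n → ∞.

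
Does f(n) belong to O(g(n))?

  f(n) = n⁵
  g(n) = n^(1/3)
False

f(n) = n⁵ is O(n⁵), and g(n) = n^(1/3) is O(n^(1/3)).
Since O(n⁵) grows faster than O(n^(1/3)), f(n) = O(g(n)) is false.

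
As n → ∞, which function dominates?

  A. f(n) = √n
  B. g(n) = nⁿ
B

f(n) = √n is O(√n), while g(n) = nⁿ is O(nⁿ).
Since O(nⁿ) grows faster than O(√n), g(n) dominates.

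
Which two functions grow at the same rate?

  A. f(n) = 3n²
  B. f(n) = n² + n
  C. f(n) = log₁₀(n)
A and B

Examining each function:
  A. 3n² is O(n²)
  B. n² + n is O(n²)
  C. log₁₀(n) is O(log n)

Functions A and B both have the same complexity class.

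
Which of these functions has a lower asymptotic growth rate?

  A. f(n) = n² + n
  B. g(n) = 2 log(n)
B

f(n) = n² + n is O(n²), while g(n) = 2 log(n) is O(log n).
Since O(log n) grows slower than O(n²), g(n) is dominated.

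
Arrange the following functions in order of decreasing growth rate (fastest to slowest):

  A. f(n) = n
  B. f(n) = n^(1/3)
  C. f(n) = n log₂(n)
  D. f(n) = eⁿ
D > C > A > B

Comparing growth rates:
D = eⁿ is O(eⁿ)
C = n log₂(n) is O(n log n)
A = n is O(n)
B = n^(1/3) is O(n^(1/3))

Therefore, the order from fastest to slowest is: D > C > A > B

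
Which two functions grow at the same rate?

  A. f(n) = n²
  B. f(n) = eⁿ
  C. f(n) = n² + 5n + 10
A and C

Examining each function:
  A. n² is O(n²)
  B. eⁿ is O(eⁿ)
  C. n² + 5n + 10 is O(n²)

Functions A and C both have the same complexity class.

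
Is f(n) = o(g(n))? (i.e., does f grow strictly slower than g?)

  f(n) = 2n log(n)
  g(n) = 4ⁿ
True

f(n) = 2n log(n) is O(n log n), and g(n) = 4ⁿ is O(4ⁿ).
Since O(n log n) grows strictly slower than O(4ⁿ), f(n) = o(g(n)) is true.
This means lim(n→∞) f(n)/g(n) = 0.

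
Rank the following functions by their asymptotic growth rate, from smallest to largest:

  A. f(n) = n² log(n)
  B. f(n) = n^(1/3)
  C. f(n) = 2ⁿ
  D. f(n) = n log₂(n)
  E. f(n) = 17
E < B < D < A < C

Comparing growth rates:
E = 17 is O(1)
B = n^(1/3) is O(n^(1/3))
D = n log₂(n) is O(n log n)
A = n² log(n) is O(n² log n)
C = 2ⁿ is O(2ⁿ)

Therefore, the order from slowest to fastest is: E < B < D < A < C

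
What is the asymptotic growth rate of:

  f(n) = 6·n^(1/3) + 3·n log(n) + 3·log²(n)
Θ(n log n)

Order the terms by growth rate: 3·log²(n) ≺ 6·n^(1/3) ≺ 3·n log(n).
The fastest-growing term 3·n log(n) dominates as n → ∞; dropping its constant factor gives Θ(n log n).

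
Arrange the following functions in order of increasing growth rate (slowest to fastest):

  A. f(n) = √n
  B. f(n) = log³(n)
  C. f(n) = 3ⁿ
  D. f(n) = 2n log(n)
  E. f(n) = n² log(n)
B < A < D < E < C

Comparing growth rates:
B = log³(n) is O(log³ n)
A = √n is O(√n)
D = 2n log(n) is O(n log n)
E = n² log(n) is O(n² log n)
C = 3ⁿ is O(3ⁿ)

Therefore, the order from slowest to fastest is: B < A < D < E < C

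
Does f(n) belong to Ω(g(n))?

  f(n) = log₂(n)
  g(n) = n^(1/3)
False

f(n) = log₂(n) is O(log n), and g(n) = n^(1/3) is O(n^(1/3)).
Since O(log n) grows slower than O(n^(1/3)), f(n) = Ω(g(n)) is false.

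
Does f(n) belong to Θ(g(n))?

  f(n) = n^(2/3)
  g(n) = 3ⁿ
False

f(n) = n^(2/3) is O(n^(2/3)), and g(n) = 3ⁿ is O(3ⁿ).
Since they have different growth rates, f(n) = Θ(g(n)) is false.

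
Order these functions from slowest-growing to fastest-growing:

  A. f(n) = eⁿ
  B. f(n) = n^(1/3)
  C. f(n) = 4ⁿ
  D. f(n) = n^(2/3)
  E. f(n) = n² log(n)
B < D < E < A < C

Comparing growth rates:
B = n^(1/3) is O(n^(1/3))
D = n^(2/3) is O(n^(2/3))
E = n² log(n) is O(n² log n)
A = eⁿ is O(eⁿ)
C = 4ⁿ is O(4ⁿ)

Therefore, the order from slowest to fastest is: B < D < E < A < C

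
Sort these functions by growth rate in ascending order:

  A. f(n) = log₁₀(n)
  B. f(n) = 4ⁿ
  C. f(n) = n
A < C < B

Comparing growth rates:
A = log₁₀(n) is O(log n)
C = n is O(n)
B = 4ⁿ is O(4ⁿ)

Therefore, the order from slowest to fastest is: A < C < B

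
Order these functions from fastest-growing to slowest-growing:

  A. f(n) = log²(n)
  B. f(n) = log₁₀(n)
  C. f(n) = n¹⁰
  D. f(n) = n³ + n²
C > D > A > B

Comparing growth rates:
C = n¹⁰ is O(n¹⁰)
D = n³ + n² is O(n³)
A = log²(n) is O(log² n)
B = log₁₀(n) is O(log n)

Therefore, the order from fastest to slowest is: C > D > A > B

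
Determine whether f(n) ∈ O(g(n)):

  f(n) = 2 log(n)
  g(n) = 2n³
True

f(n) = 2 log(n) is O(log n), and g(n) = 2n³ is O(n³).
Since O(log n) ⊆ O(n³) (f grows no faster than g), f(n) = O(g(n)) is true.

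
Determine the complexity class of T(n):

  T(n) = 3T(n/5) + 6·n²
Θ(n²)

Master Theorem: a = 3, b = 5, f(n) = 6·n².
Compute the critical exponent d = log₅(3) = 0.683.
Compare f(n) = Θ(n²) against n^d:
  k = 2 > d = 0.683, so f(n) = Ω(n^(d+ε)) — Case 3.
  Regularity: a·(n/b)^2/n^2 = a/b^2 = 3/25 < 1 ✓.
  The top-level work dominates: T(n) = Θ(f(n)) = Θ(n²).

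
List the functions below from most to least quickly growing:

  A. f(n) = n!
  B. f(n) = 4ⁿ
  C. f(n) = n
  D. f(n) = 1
A > B > C > D

Comparing growth rates:
A = n! is O(n!)
B = 4ⁿ is O(4ⁿ)
C = n is O(n)
D = 1 is O(1)

Therefore, the order from fastest to slowest is: A > B > C > D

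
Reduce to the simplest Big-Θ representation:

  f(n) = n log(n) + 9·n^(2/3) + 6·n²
Θ(n²)

Order the terms by growth rate: 9·n^(2/3) ≺ n log(n) ≺ 6·n².
The fastest-growing term 6·n² dominates as n → ∞; dropping its constant factor gives Θ(n²).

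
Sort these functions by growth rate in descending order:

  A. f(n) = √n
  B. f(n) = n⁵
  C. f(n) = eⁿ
C > B > A

Comparing growth rates:
C = eⁿ is O(eⁿ)
B = n⁵ is O(n⁵)
A = √n is O(√n)

Therefore, the order from fastest to slowest is: C > B > A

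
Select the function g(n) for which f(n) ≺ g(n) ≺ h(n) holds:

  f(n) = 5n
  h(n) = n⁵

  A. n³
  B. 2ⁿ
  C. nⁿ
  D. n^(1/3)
A

We need g(n) with 5n = o(g(n)) and g(n) = o(n⁵), i.e. O(n) ≺ g ≺ O(n⁵).
Check each option:
  A. n³ — O(n³) is strictly between O(n) and O(n⁵) ✓
  B. 2ⁿ — O(2ⁿ) does not grow strictly slower than h(n)
  C. nⁿ — O(nⁿ) does not grow strictly slower than h(n)
  D. n^(1/3) — O(n^(1/3)) does not grow strictly faster than f(n)

Only option A (n³) lies strictly between.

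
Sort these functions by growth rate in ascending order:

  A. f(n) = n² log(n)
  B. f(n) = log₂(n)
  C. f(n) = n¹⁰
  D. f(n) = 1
D < B < A < C

Comparing growth rates:
D = 1 is O(1)
B = log₂(n) is O(log n)
A = n² log(n) is O(n² log n)
C = n¹⁰ is O(n¹⁰)

Therefore, the order from slowest to fastest is: D < B < A < C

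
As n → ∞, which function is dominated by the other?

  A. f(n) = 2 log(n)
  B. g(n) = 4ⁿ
A

f(n) = 2 log(n) is O(log n), while g(n) = 4ⁿ is O(4ⁿ).
Since O(log n) grows slower than O(4ⁿ), f(n) is dominated.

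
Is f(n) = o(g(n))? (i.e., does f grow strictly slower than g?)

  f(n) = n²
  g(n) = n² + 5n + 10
False

f(n) = n² is O(n²), and g(n) = n² + 5n + 10 is O(n²).
Since they have the same growth rate, f(n) = o(g(n)) is false.
(f = o(g) requires f to grow strictly slower, not equal.)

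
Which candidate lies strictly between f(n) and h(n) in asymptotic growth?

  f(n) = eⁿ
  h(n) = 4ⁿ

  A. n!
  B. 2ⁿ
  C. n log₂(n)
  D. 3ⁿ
D

We need g(n) with eⁿ = o(g(n)) and g(n) = o(4ⁿ), i.e. O(eⁿ) ≺ g ≺ O(4ⁿ).
Check each option:
  A. n! — O(n!) does not grow strictly slower than h(n)
  B. 2ⁿ — O(2ⁿ) does not grow strictly faster than f(n)
  C. n log₂(n) — O(n log n) does not grow strictly faster than f(n)
  D. 3ⁿ — O(3ⁿ) is strictly between O(eⁿ) and O(4ⁿ) ✓

Only option D (3ⁿ) lies strictly between.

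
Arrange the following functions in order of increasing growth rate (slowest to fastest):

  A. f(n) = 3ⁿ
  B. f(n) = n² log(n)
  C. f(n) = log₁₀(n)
C < B < A

Comparing growth rates:
C = log₁₀(n) is O(log n)
B = n² log(n) is O(n² log n)
A = 3ⁿ is O(3ⁿ)

Therefore, the order from slowest to fastest is: C < B < A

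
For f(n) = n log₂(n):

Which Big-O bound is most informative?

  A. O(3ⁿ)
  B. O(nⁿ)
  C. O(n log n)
C

f(n) = n log₂(n) is O(n log n).
All listed options are valid Big-O bounds (upper bounds),
but O(n log n) is the tightest (smallest valid bound).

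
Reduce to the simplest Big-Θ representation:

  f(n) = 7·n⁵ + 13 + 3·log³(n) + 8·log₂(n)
Θ(n⁵)

Order the terms by growth rate: 13 ≺ 8·log₂(n) ≺ 3·log³(n) ≺ 7·n⁵.
The fastest-growing term 7·n⁵ dominates as n → ∞; dropping its constant factor gives Θ(n⁵).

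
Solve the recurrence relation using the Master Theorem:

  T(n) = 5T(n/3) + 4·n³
Θ(n³)

Master Theorem: a = 5, b = 3, f(n) = 4·n³.
Compute the critical exponent d = log₃(5) = 1.465.
Compare f(n) = Θ(n³) against n^d:
  k = 3 > d = 1.465, so f(n) = Ω(n^(d+ε)) — Case 3.
  Regularity: a·(n/b)^3/n^3 = a/b^3 = 5/27 < 1 ✓.
  The top-level work dominates: T(n) = Θ(f(n)) = Θ(n³).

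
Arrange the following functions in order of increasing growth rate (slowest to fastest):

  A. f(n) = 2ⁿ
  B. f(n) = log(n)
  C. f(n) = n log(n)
B < C < A

Comparing growth rates:
B = log(n) is O(log n)
C = n log(n) is O(n log n)
A = 2ⁿ is O(2ⁿ)

Therefore, the order from slowest to fastest is: B < C < A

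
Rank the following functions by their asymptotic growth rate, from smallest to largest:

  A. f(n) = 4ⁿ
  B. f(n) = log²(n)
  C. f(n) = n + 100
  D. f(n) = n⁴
B < C < D < A

Comparing growth rates:
B = log²(n) is O(log² n)
C = n + 100 is O(n)
D = n⁴ is O(n⁴)
A = 4ⁿ is O(4ⁿ)

Therefore, the order from slowest to fastest is: B < C < D < A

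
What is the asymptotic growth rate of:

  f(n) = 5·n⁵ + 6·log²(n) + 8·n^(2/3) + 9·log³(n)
Θ(n⁵)

Order the terms by growth rate: 6·log²(n) ≺ 9·log³(n) ≺ 8·n^(2/3) ≺ 5·n⁵.
The fastest-growing term 5·n⁵ dominates as n → ∞; dropping its constant factor gives Θ(n⁵).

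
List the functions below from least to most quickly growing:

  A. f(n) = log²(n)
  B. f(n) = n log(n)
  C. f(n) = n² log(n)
A < B < C

Comparing growth rates:
A = log²(n) is O(log² n)
B = n log(n) is O(n log n)
C = n² log(n) is O(n² log n)

Therefore, the order from slowest to fastest is: A < B < C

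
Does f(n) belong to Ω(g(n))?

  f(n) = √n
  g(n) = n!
False

f(n) = √n is O(√n), and g(n) = n! is O(n!).
Since O(√n) grows slower than O(n!), f(n) = Ω(g(n)) is false.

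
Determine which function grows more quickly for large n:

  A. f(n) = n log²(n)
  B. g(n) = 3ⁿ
B

f(n) = n log²(n) is O(n log² n), while g(n) = 3ⁿ is O(3ⁿ).
Since O(3ⁿ) grows faster than O(n log² n), g(n) dominates.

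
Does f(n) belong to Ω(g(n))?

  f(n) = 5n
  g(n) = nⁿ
False

f(n) = 5n is O(n), and g(n) = nⁿ is O(nⁿ).
Since O(n) grows slower than O(nⁿ), f(n) = Ω(g(n)) is false.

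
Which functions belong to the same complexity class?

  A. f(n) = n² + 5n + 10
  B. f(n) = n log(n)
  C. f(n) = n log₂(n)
B and C

Examining each function:
  A. n² + 5n + 10 is O(n²)
  B. n log(n) is O(n log n)
  C. n log₂(n) is O(n log n)

Functions B and C both have the same complexity class.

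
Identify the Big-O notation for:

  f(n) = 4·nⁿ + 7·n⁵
O(nⁿ)

The dominant term in 4·nⁿ + 7·n⁵ is 4·nⁿ, which is Θ(nⁿ).
Lower-order terms (7·n⁵) are asymptotically negligible.
Constants are absorbed, so the tightest bound is O(nⁿ).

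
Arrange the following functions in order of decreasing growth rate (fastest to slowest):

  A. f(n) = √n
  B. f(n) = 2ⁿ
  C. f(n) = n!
C > B > A

Comparing growth rates:
C = n! is O(n!)
B = 2ⁿ is O(2ⁿ)
A = √n is O(√n)

Therefore, the order from fastest to slowest is: C > B > A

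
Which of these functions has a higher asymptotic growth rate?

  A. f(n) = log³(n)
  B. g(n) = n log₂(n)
B

f(n) = log³(n) is O(log³ n), while g(n) = n log₂(n) is O(n log n).
Since O(n log n) grows faster than O(log³ n), g(n) dominates.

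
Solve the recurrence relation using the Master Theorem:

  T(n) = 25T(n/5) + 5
Θ(n²)

Master Theorem: a = 25, b = 5, f(n) = 5.
Compute the critical exponent d = log₅(25) = 2.
Compare f(n) = Θ(1) against n^d:
  k = 0 < d = 2, so f(n) = O(n^(d-ε)) — Case 1.
  The recursion cost dominates: T(n) = Θ(n^d) = Θ(n²).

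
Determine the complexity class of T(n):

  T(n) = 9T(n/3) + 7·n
Θ(n²)

Master Theorem: a = 9, b = 3, f(n) = 7·n.
Compute the critical exponent d = log₃(9) = 2.
Compare f(n) = Θ(n) against n^d:
  k = 1 < d = 2, so f(n) = O(n^(d-ε)) — Case 1.
  The recursion cost dominates: T(n) = Θ(n^d) = Θ(n²).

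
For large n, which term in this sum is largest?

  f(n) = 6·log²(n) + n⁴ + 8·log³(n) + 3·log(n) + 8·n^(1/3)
n⁴

Looking at each term:
  - 6·log²(n) is O(log² n)
  - n⁴ is O(n⁴)
  - 8·log³(n) is O(log³ n)
  - 3·log(n) is O(log n)
  - 8·n^(1/3) is O(n^(1/3))

The term n⁴ (O(n⁴)) grows fastest and dominates all others.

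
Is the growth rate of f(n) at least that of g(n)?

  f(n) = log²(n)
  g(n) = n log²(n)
False

f(n) = log²(n) is O(log² n), and g(n) = n log²(n) is O(n log² n).
Since O(log² n) grows slower than O(n log² n), f(n) = Ω(g(n)) is false.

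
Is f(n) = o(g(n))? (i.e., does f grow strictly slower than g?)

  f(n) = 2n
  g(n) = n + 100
False

f(n) = 2n is O(n), and g(n) = n + 100 is O(n).
Since they have the same growth rate, f(n) = o(g(n)) is false.
(f = o(g) requires f to grow strictly slower, not equal.)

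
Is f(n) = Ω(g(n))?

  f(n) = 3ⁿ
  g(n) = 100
True

f(n) = 3ⁿ is O(3ⁿ), and g(n) = 100 is O(1).
Since O(3ⁿ) grows at least as fast as O(1), f(n) = Ω(g(n)) is true.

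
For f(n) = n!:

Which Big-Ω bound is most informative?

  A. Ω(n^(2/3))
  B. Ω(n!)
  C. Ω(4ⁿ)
B

f(n) = n! is Ω(n!).
All listed options are valid Big-Ω bounds (lower bounds),
but Ω(n!) is the tightest (largest valid bound).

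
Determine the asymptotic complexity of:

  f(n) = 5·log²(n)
O(log² n)

The dominant term in 5·log²(n) is 5·log²(n), which is Θ(log² n).
Constants are absorbed, so the tightest bound is O(log² n).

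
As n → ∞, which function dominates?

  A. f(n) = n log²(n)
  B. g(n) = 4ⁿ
B

f(n) = n log²(n) is O(n log² n), while g(n) = 4ⁿ is O(4ⁿ).
Since O(4ⁿ) grows faster than O(n log² n), g(n) dominates.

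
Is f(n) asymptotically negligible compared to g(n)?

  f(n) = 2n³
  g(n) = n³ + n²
False

f(n) = 2n³ is O(n³), and g(n) = n³ + n² is O(n³).
Since they have the same growth rate, f(n) = o(g(n)) is false.
(f = o(g) requires f to grow strictly slower, not equal.)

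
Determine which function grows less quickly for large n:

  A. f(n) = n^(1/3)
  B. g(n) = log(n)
B

f(n) = n^(1/3) is O(n^(1/3)), while g(n) = log(n) is O(log n).
Since O(log n) grows slower than O(n^(1/3)), g(n) is dominated.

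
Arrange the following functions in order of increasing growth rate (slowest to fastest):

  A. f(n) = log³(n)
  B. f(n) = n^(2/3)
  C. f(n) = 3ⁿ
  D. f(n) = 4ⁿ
A < B < C < D

Comparing growth rates:
A = log³(n) is O(log³ n)
B = n^(2/3) is O(n^(2/3))
C = 3ⁿ is O(3ⁿ)
D = 4ⁿ is O(4ⁿ)

Therefore, the order from slowest to fastest is: A < B < C < D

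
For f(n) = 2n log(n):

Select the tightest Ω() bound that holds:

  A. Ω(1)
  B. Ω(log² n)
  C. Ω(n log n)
C

f(n) = 2n log(n) is Ω(n log n).
All listed options are valid Big-Ω bounds (lower bounds),
but Ω(n log n) is the tightest (largest valid bound).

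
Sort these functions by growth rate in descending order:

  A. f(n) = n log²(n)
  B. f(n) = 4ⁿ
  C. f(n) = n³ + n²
B > C > A

Comparing growth rates:
B = 4ⁿ is O(4ⁿ)
C = n³ + n² is O(n³)
A = n log²(n) is O(n log² n)

Therefore, the order from fastest to slowest is: B > C > A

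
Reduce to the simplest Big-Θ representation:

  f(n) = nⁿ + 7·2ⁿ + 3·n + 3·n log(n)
Θ(nⁿ)

Order the terms by growth rate: 3·n ≺ 3·n log(n) ≺ 7·2ⁿ ≺ nⁿ.
The fastest-growing term nⁿ dominates as n → ∞; dropping its constant factor gives Θ(nⁿ).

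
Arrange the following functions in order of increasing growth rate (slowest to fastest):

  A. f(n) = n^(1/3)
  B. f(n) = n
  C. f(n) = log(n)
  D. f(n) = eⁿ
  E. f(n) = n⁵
C < A < B < E < D

Comparing growth rates:
C = log(n) is O(log n)
A = n^(1/3) is O(n^(1/3))
B = n is O(n)
E = n⁵ is O(n⁵)
D = eⁿ is O(eⁿ)

Therefore, the order from slowest to fastest is: C < A < B < E < D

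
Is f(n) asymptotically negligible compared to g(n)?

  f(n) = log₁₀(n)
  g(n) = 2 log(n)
False

f(n) = log₁₀(n) is O(log n), and g(n) = 2 log(n) is O(log n).
Since they have the same growth rate, f(n) = o(g(n)) is false.
(f = o(g) requires f to grow strictly slower, not equal.)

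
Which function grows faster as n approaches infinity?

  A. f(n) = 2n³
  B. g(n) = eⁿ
B

f(n) = 2n³ is O(n³), while g(n) = eⁿ is O(eⁿ).
Since O(eⁿ) grows faster than O(n³), g(n) dominates.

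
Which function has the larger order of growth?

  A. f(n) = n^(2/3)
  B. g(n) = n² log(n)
B

f(n) = n^(2/3) is O(n^(2/3)), while g(n) = n² log(n) is O(n² log n).
Since O(n² log n) grows faster than O(n^(2/3)), g(n) dominates.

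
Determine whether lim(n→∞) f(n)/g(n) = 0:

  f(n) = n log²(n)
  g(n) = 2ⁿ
True

f(n) = n log²(n) is O(n log² n), and g(n) = 2ⁿ is O(2ⁿ).
Since O(n log² n) grows strictly slower than O(2ⁿ), f(n) = o(g(n)) is true.
This means lim(n→∞) f(n)/g(n) = 0.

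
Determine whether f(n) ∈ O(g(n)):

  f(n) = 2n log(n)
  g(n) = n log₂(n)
True

f(n) = 2n log(n) and g(n) = n log₂(n) are both O(n log n).
Big-O permits equal growth rates (f ≤ c·g for some c), so f(n) = O(g(n)) is true.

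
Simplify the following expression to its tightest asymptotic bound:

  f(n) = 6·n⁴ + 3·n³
Θ(n⁴)

Order the terms by growth rate: 3·n³ ≺ 6·n⁴.
The fastest-growing term 6·n⁴ dominates as n → ∞; dropping its constant factor gives Θ(n⁴).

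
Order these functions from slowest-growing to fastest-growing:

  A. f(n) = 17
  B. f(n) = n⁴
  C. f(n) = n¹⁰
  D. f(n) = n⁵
A < B < D < C

Comparing growth rates:
A = 17 is O(1)
B = n⁴ is O(n⁴)
D = n⁵ is O(n⁵)
C = n¹⁰ is O(n¹⁰)

Therefore, the order from slowest to fastest is: A < B < D < C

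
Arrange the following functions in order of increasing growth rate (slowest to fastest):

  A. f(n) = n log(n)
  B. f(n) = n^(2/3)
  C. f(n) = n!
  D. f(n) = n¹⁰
B < A < D < C

Comparing growth rates:
B = n^(2/3) is O(n^(2/3))
A = n log(n) is O(n log n)
D = n¹⁰ is O(n¹⁰)
C = n! is O(n!)

Therefore, the order from slowest to fastest is: B < A < D < C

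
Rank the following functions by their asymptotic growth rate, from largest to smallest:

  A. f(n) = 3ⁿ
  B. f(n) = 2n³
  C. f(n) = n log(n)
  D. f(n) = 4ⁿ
D > A > B > C

Comparing growth rates:
D = 4ⁿ is O(4ⁿ)
A = 3ⁿ is O(3ⁿ)
B = 2n³ is O(n³)
C = n log(n) is O(n log n)

Therefore, the order from fastest to slowest is: D > A > B > C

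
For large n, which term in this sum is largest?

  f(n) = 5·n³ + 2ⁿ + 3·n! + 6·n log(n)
3·n!

Looking at each term:
  - 5·n³ is O(n³)
  - 2ⁿ is O(2ⁿ)
  - 3·n! is O(n!)
  - 6·n log(n) is O(n log n)

The term 3·n! (O(n!)) grows fastest and dominates all others.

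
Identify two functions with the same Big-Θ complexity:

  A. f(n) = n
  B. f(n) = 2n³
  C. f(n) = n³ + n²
B and C

Examining each function:
  A. n is O(n)
  B. 2n³ is O(n³)
  C. n³ + n² is O(n³)

Functions B and C both have the same complexity class.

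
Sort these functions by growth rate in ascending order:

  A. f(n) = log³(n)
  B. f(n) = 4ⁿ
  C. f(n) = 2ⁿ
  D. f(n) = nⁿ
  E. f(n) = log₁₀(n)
E < A < C < B < D

Comparing growth rates:
E = log₁₀(n) is O(log n)
A = log³(n) is O(log³ n)
C = 2ⁿ is O(2ⁿ)
B = 4ⁿ is O(4ⁿ)
D = nⁿ is O(nⁿ)

Therefore, the order from slowest to fastest is: E < A < C < B < D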